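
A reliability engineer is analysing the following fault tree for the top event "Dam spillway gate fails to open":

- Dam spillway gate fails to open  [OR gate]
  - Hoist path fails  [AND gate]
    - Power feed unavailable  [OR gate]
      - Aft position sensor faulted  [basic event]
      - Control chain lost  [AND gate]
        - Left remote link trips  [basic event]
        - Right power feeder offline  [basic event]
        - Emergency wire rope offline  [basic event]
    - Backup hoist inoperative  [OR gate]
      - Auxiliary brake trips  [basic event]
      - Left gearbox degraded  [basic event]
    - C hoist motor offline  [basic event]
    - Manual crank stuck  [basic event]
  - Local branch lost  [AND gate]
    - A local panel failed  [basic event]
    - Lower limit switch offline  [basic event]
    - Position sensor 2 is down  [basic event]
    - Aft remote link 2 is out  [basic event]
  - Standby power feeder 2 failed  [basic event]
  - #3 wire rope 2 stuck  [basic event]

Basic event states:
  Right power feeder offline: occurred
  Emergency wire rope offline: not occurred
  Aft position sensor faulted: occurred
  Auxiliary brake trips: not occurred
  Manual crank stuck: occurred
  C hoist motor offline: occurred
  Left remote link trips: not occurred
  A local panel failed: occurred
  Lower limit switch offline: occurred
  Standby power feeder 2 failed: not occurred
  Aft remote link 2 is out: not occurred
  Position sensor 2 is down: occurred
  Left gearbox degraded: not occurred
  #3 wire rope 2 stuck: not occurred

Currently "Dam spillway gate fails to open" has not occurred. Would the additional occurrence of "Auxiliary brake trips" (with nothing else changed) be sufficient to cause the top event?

Counterfactual: set "Auxiliary brake trips" to occurred.
Control chain lost [AND]: Left remote link trips=not, Right power feeder offline=occurs, Emergency wire rope offline=not → not all inputs occur → does not occur.
Power feed unavailable [OR]: Aft position sensor faulted=occurs, Control chain lost=not → at least one input occurs → occurs.
Backup hoist inoperative [OR]: Auxiliary brake trips=occurs, Left gearbox degraded=not → at least one input occurs → occurs.
Hoist path fails [AND]: Power feed unavailable=occurs, Backup hoist inoperative=occurs, C hoist motor offline=occurs, Manual crank stuck=occurs → all inputs occur → occurs.
Local branch lost [AND]: A local panel failed=occurs, Lower limit switch offline=occurs, Position sensor 2 is down=occurs, Aft remote link 2 is out=not → not all inputs occur → does not occur.
Dam spillway gate fails to open [OR]: Hoist path fails=occurs, Local branch lost=not, Standby power feeder 2 failed=not, #3 wire rope 2 stuck=not → at least one input occurs → occurs.

Yes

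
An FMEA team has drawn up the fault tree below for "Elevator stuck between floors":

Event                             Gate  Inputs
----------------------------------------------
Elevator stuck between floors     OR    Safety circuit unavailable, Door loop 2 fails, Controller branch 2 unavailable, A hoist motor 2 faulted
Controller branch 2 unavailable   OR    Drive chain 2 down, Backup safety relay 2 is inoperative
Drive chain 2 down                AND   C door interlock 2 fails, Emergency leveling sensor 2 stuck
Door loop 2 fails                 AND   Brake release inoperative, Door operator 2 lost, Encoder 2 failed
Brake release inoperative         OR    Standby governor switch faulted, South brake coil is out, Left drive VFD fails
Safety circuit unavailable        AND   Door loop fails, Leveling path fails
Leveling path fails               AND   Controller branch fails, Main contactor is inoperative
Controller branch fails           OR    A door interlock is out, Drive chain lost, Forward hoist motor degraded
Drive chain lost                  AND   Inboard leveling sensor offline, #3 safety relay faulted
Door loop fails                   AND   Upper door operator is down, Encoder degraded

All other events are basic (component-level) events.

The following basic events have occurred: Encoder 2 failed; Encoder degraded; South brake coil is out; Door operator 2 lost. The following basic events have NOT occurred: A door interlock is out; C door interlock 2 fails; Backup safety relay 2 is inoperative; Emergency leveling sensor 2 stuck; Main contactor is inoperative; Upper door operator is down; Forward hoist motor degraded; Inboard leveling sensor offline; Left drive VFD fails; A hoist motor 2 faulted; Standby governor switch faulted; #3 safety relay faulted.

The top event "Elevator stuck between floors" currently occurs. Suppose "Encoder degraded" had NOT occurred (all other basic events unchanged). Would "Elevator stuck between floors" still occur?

Yes

Counterfactual: set "Encoder degraded" to not occurred.
Door loop fails [AND]: Upper door operator is down=not, Encoder degraded=not → not all inputs occur → does not occur.
Drive chain lost [AND]: Inboard leveling sensor offline=not, #3 safety relay faulted=not → not all inputs occur → does not occur.
Controller branch fails [OR]: A door interlock is out=not, Drive chain lost=not, Forward hoist motor degraded=not → no input occurs → does not occur.
Leveling path fails [AND]: Controller branch fails=not, Main contactor is inoperative=not → not all inputs occur → does not occur.
Safety circuit unavailable [AND]: Door loop fails=not, Leveling path fails=not → not all inputs occur → does not occur.
Brake release inoperative [OR]: Standby governor switch faulted=not, South brake coil is out=occurs, Left drive VFD fails=not → at least one input occurs → occurs.
Door loop 2 fails [AND]: Brake release inoperative=occurs, Door operator 2 lost=occurs, Encoder 2 failed=occurs → all inputs occur → occurs.
Drive chain 2 down [AND]: C door interlock 2 fails=not, Emergency leveling sensor 2 stuck=not → not all inputs occur → does not occur.
Controller branch 2 unavailable [OR]: Drive chain 2 down=not, Backup safety relay 2 is inoperative=not → no input occurs → does not occur.
Elevator stuck between floors [OR]: Safety circuit unavailable=not, Door loop 2 fails=occurs, Controller branch 2 unavailable=not, A hoist motor 2 faulted=not → at least one input occurs → occurs.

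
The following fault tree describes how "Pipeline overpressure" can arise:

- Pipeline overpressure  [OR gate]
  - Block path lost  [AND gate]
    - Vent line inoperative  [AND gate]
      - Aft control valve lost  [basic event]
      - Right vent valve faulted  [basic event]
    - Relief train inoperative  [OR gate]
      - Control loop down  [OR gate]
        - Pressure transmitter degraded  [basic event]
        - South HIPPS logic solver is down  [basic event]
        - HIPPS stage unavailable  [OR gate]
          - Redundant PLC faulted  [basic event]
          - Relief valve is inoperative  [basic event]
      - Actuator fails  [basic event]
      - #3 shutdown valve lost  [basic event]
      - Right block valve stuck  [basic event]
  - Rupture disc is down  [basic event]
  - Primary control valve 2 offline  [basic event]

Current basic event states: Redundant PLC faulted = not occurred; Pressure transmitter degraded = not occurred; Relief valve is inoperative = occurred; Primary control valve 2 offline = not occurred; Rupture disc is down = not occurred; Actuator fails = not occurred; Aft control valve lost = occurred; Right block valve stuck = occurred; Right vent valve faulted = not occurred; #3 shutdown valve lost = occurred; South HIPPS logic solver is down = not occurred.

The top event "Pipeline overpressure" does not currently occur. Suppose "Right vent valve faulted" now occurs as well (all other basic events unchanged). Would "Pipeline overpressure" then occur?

Yes

Counterfactual: set "Right vent valve faulted" to occurred.
Vent line inoperative [AND]: Aft control valve lost=occurs, Right vent valve faulted=occurs → all inputs occur → occurs.
HIPPS stage unavailable [OR]: Redundant PLC faulted=not, Relief valve is inoperative=occurs → at least one input occurs → occurs.
Control loop down [OR]: Pressure transmitter degraded=not, South HIPPS logic solver is down=not, HIPPS stage unavailable=occurs → at least one input occurs → occurs.
Relief train inoperative [OR]: Control loop down=occurs, Actuator fails=not, #3 shutdown valve lost=occurs, Right block valve stuck=occurs → at least one input occurs → occurs.
Block path lost [AND]: Vent line inoperative=occurs, Relief train inoperative=occurs → all inputs occur → occurs.
Pipeline overpressure [OR]: Block path lost=occurs, Rupture disc is down=not, Primary control valve 2 offline=not → at least one input occurs → occurs.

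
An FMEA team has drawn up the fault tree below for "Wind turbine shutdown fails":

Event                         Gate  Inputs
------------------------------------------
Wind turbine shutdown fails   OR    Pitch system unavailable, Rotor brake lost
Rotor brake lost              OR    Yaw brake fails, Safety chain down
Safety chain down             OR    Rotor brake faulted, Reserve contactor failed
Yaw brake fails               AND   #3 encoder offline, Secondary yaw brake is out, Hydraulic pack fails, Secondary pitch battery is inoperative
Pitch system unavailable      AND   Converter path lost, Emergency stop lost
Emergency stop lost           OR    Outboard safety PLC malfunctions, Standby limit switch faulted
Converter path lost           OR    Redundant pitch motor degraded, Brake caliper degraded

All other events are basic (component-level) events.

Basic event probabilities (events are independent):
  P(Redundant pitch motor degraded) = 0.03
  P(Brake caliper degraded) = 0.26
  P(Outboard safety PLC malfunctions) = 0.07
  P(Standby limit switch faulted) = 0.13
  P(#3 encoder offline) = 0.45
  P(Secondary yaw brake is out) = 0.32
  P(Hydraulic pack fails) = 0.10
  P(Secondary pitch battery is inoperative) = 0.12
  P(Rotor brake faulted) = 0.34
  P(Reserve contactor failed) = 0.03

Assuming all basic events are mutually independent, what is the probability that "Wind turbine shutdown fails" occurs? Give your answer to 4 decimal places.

0.3953

P(Converter path lost) [OR] = 1 − (1−0.03) × (1−0.26) = 0.282200
P(Emergency stop lost) [OR] = 1 − (1−0.07) × (1−0.13) = 0.190900
P(Pitch system unavailable) [AND] = 0.282200 × 0.190900 = 0.053872
P(Yaw brake fails) [AND] = 0.45 × 0.32 × 0.10 × 0.12 = 0.001728
P(Safety chain down) [OR] = 1 − (1−0.34) × (1−0.03) = 0.359800
P(Rotor brake lost) [OR] = 1 − (1−0.001728) × (1−0.359800) = 0.360906
P(Wind turbine shutdown fails) [OR] = 1 − (1−0.053872) × (1−0.360906) = 0.395335
Rounded to 4 decimal places: P(Wind turbine shutdown fails) ≈ 0.3953.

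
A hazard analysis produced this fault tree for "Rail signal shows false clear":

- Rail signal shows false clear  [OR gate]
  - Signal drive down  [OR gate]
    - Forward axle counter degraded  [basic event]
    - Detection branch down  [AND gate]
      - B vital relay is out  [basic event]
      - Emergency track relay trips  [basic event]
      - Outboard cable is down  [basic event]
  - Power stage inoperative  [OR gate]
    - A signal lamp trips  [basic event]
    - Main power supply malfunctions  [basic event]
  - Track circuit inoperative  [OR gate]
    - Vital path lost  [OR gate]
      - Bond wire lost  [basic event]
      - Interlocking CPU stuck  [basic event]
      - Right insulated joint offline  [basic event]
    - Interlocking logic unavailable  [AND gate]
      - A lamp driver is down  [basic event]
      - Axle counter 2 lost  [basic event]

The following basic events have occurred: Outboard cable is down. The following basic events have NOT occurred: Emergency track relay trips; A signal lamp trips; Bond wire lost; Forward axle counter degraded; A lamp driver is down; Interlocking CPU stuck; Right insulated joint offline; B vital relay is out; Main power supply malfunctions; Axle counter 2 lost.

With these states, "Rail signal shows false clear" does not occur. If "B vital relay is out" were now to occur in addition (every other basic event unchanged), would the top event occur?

Counterfactual: set "B vital relay is out" to occurred.
Detection branch down [AND]: B vital relay is out=occurs, Emergency track relay trips=not, Outboard cable is down=occurs → not all inputs occur → does not occur.
Signal drive down [OR]: Forward axle counter degraded=not, Detection branch down=not → no input occurs → does not occur.
Power stage inoperative [OR]: A signal lamp trips=not, Main power supply malfunctions=not → no input occurs → does not occur.
Vital path lost [OR]: Bond wire lost=not, Interlocking CPU stuck=not, Right insulated joint offline=not → no input occurs → does not occur.
Interlocking logic unavailable [AND]: A lamp driver is down=not, Axle counter 2 lost=not → not all inputs occur → does not occur.
Track circuit inoperative [OR]: Vital path lost=not, Interlocking logic unavailable=not → no input occurs → does not occur.
Rail signal shows false clear [OR]: Signal drive down=not, Power stage inoperative=not, Track circuit inoperative=not → no input occurs → does not occur.

No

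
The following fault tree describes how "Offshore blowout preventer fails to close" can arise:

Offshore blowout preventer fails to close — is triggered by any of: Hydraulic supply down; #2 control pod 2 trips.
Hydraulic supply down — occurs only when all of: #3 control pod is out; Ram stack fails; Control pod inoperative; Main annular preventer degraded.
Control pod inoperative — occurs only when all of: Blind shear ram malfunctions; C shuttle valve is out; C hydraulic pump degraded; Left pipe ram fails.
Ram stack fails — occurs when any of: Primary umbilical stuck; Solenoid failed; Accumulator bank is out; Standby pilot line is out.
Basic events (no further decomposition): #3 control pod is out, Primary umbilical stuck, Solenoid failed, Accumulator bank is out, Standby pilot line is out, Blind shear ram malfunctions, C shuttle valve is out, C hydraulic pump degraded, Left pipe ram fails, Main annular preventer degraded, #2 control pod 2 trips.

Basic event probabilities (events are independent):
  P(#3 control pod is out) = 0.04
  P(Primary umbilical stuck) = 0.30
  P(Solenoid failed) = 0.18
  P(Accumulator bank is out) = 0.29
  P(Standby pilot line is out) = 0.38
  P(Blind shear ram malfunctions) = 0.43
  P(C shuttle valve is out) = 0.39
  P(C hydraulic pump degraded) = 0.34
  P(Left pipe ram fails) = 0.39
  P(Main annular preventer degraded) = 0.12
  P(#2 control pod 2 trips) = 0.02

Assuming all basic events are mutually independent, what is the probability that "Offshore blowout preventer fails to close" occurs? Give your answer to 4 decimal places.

0.0201

P(Ram stack fails) [OR] = 1 − (1−0.30) × (1−0.18) × (1−0.29) × (1−0.38) = 0.747325
P(Control pod inoperative) [AND] = 0.43 × 0.39 × 0.34 × 0.39 = 0.022237
P(Hydraulic supply down) [AND] = 0.04 × 0.747325 × 0.022237 × 0.12 = 0.000080
P(Offshore blowout preventer fails to close) [OR] = 1 − (1−0.000080) × (1−0.02) = 0.020078
Rounded to 4 decimal places: P(Offshore blowout preventer fails to close) ≈ 0.0201.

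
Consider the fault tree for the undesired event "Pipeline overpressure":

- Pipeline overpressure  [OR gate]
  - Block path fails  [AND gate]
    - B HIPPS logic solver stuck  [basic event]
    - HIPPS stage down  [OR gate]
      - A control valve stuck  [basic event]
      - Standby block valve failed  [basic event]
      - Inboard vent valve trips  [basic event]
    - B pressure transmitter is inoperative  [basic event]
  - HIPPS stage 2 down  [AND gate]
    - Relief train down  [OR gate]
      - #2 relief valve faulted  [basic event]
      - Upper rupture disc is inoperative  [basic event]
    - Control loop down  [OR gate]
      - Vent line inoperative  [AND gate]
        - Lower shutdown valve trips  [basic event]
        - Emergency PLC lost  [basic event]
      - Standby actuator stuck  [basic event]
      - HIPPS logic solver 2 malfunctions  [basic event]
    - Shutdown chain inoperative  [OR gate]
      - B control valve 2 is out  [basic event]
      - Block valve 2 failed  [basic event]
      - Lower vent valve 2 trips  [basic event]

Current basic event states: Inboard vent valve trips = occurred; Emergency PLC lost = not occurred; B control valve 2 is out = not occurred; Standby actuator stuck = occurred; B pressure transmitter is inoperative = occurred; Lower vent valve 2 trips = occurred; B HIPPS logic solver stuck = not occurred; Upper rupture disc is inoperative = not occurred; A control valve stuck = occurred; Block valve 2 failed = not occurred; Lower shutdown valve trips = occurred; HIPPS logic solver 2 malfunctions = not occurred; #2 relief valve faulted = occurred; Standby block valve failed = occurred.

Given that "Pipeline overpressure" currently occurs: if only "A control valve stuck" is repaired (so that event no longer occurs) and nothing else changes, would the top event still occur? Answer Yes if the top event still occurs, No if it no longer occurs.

Yes

Counterfactual: set "A control valve stuck" to not occurred.
HIPPS stage down [OR]: A control valve stuck=not, Standby block valve failed=occurs, Inboard vent valve trips=occurs → at least one input occurs → occurs.
Block path fails [AND]: B HIPPS logic solver stuck=not, HIPPS stage down=occurs, B pressure transmitter is inoperative=occurs → not all inputs occur → does not occur.
Relief train down [OR]: #2 relief valve faulted=occurs, Upper rupture disc is inoperative=not → at least one input occurs → occurs.
Vent line inoperative [AND]: Lower shutdown valve trips=occurs, Emergency PLC lost=not → not all inputs occur → does not occur.
Control loop down [OR]: Vent line inoperative=not, Standby actuator stuck=occurs, HIPPS logic solver 2 malfunctions=not → at least one input occurs → occurs.
Shutdown chain inoperative [OR]: B control valve 2 is out=not, Block valve 2 failed=not, Lower vent valve 2 trips=occurs → at least one input occurs → occurs.
HIPPS stage 2 down [AND]: Relief train down=occurs, Control loop down=occurs, Shutdown chain inoperative=occurs → all inputs occur → occurs.
Pipeline overpressure [OR]: Block path fails=not, HIPPS stage 2 down=occurs → at least one input occurs → occurs.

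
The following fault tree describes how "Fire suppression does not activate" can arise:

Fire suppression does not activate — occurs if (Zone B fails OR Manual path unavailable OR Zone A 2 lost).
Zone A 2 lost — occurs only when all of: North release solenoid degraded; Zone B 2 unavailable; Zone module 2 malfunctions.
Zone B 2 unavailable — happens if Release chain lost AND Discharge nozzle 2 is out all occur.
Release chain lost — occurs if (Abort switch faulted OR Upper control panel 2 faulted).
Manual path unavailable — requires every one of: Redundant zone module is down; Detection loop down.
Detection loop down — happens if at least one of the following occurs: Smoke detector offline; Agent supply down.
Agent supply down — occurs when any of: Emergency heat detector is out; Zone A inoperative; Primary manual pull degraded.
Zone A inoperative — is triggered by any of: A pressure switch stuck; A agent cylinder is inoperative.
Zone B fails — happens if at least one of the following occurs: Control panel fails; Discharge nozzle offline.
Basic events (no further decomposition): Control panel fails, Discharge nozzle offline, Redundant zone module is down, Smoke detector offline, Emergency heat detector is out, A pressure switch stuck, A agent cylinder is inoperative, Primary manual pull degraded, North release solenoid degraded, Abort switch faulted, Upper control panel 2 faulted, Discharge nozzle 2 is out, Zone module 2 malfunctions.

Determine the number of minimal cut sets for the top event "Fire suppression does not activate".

Zone B fails [OR]: union of children's cut sets → 2 cut set(s).
Zone A inoperative [OR]: union of children's cut sets → 2 cut set(s).
Agent supply down [OR]: union of children's cut sets → 4 cut set(s).
Detection loop down [OR]: union of children's cut sets → 5 cut set(s).
Manual path unavailable [AND]: one cut set from each child combined → 1 × 5 = 5 cut set(s).
Release chain lost [OR]: union of children's cut sets → 2 cut set(s).
Zone B 2 unavailable [AND]: one cut set from each child combined → 2 × 1 = 2 cut set(s).
Zone A 2 lost [AND]: one cut set from each child combined → 1 × 2 × 1 = 2 cut set(s).
Fire suppression does not activate [OR]: union of children's cut sets → 9 cut set(s).
Minimal cut sets: {Control panel fails}; {Discharge nozzle offline}; {Redundant zone module is down, Smoke detector offline}; {Emergency heat detector is out, Redundant zone module is down}; {A pressure switch stuck, Redundant zone module is down}; {A agent cylinder is inoperative, Redundant zone module is down}; {Primary manual pull degraded, Redundant zone module is down}; {Abort switch faulted, Discharge nozzle 2 is out, North release solenoid degraded, Zone module 2 malfunctions}; {Discharge nozzle 2 is out, North release solenoid degraded, Upper control panel 2 faulted, Zone module 2 malfunctions}.

9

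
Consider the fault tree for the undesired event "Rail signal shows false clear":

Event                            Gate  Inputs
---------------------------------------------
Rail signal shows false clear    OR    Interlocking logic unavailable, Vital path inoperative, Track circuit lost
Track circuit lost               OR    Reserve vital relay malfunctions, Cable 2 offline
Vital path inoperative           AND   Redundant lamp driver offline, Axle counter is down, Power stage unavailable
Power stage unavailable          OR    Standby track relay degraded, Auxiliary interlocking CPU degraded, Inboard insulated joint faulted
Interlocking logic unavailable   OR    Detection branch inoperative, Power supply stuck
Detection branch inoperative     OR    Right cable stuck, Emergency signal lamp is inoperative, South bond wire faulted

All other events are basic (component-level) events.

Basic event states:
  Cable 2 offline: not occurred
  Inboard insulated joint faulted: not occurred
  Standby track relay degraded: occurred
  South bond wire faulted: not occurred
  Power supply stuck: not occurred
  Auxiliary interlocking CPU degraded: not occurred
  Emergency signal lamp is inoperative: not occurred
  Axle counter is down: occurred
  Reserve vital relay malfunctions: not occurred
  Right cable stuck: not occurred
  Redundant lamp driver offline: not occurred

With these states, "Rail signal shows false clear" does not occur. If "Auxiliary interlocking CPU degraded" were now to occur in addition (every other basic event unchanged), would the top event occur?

No

Counterfactual: set "Auxiliary interlocking CPU degraded" to occurred.
Detection branch inoperative [OR]: Right cable stuck=not, Emergency signal lamp is inoperative=not, South bond wire faulted=not → no input occurs → does not occur.
Interlocking logic unavailable [OR]: Detection branch inoperative=not, Power supply stuck=not → no input occurs → does not occur.
Power stage unavailable [OR]: Standby track relay degraded=occurs, Auxiliary interlocking CPU degraded=occurs, Inboard insulated joint faulted=not → at least one input occurs → occurs.
Vital path inoperative [AND]: Redundant lamp driver offline=not, Axle counter is down=occurs, Power stage unavailable=occurs → not all inputs occur → does not occur.
Track circuit lost [OR]: Reserve vital relay malfunctions=not, Cable 2 offline=not → no input occurs → does not occur.
Rail signal shows false clear [OR]: Interlocking logic unavailable=not, Vital path inoperative=not, Track circuit lost=not → no input occurs → does not occur.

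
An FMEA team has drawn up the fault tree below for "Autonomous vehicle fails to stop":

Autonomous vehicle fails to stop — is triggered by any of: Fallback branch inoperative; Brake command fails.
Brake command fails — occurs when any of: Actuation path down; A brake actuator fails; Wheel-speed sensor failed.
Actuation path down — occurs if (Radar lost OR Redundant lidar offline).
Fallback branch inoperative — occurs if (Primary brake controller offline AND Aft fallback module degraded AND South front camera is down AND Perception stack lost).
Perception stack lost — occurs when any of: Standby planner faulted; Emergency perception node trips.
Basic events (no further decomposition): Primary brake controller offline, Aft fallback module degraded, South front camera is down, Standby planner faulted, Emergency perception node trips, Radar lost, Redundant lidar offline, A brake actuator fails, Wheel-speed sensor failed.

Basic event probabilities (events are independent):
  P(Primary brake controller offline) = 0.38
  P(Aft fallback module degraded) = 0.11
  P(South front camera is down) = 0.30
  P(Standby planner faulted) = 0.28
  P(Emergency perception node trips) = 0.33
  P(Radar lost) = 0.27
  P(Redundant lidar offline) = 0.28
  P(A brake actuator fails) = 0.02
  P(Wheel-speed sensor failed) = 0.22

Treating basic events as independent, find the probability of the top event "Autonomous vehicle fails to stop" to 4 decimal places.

0.6008

P(Perception stack lost) [OR] = 1 − (1−0.28) × (1−0.33) = 0.517600
P(Fallback branch inoperative) [AND] = 0.38 × 0.11 × 0.30 × 0.517600 = 0.006491
P(Actuation path down) [OR] = 1 − (1−0.27) × (1−0.28) = 0.474400
P(Brake command fails) [OR] = 1 − (1−0.474400) × (1−0.02) × (1−0.22) = 0.598231
P(Autonomous vehicle fails to stop) [OR] = 1 − (1−0.006491) × (1−0.598231) = 0.600839
Rounded to 4 decimal places: P(Autonomous vehicle fails to stop) ≈ 0.6008.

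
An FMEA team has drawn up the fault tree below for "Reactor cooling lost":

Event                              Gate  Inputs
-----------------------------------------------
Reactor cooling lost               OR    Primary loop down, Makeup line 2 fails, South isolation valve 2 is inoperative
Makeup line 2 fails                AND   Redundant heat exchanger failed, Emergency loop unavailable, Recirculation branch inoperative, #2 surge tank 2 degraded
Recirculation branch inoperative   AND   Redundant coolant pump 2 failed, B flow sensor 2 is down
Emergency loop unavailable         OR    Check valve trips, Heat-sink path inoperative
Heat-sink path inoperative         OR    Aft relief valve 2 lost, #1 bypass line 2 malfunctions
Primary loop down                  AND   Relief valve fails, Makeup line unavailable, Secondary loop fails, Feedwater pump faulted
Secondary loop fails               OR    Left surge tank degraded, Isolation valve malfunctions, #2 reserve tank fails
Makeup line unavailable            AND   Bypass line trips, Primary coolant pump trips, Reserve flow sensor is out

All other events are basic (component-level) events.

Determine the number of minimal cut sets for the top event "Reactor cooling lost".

7

Makeup line unavailable [AND]: one cut set from each child combined → 1 × 1 × 1 = 1 cut set(s).
Secondary loop fails [OR]: union of children's cut sets → 3 cut set(s).
Primary loop down [AND]: one cut set from each child combined → 1 × 1 × 3 × 1 = 3 cut set(s).
Heat-sink path inoperative [OR]: union of children's cut sets → 2 cut set(s).
Emergency loop unavailable [OR]: union of children's cut sets → 3 cut set(s).
Recirculation branch inoperative [AND]: one cut set from each child combined → 1 × 1 = 1 cut set(s).
Makeup line 2 fails [AND]: one cut set from each child combined → 1 × 3 × 1 × 1 = 3 cut set(s).
Reactor cooling lost [OR]: union of children's cut sets → 7 cut set(s).
Minimal cut sets: {Bypass line trips, Feedwater pump faulted, Left surge tank degraded, Primary coolant pump trips, Relief valve fails, Reserve flow sensor is out}; {Bypass line trips, Feedwater pump faulted, Isolation valve malfunctions, Primary coolant pump trips, Relief valve fails, Reserve flow sensor is out}; {#2 reserve tank fails, Bypass line trips, Feedwater pump faulted, Primary coolant pump trips, Relief valve fails, Reserve flow sensor is out}; {#2 surge tank 2 degraded, B flow sensor 2 is down, Check valve trips, Redundant coolant pump 2 failed, Redundant heat exchanger failed}; {#2 surge tank 2 degraded, Aft relief valve 2 lost, B flow sensor 2 is down, Redundant coolant pump 2 failed, Redundant heat exchanger failed}; {#1 bypass line 2 malfunctions, #2 surge tank 2 degraded, B flow sensor 2 is down, Redundant coolant pump 2 failed, Redundant heat exchanger failed}; {South isolation valve 2 is inoperative}.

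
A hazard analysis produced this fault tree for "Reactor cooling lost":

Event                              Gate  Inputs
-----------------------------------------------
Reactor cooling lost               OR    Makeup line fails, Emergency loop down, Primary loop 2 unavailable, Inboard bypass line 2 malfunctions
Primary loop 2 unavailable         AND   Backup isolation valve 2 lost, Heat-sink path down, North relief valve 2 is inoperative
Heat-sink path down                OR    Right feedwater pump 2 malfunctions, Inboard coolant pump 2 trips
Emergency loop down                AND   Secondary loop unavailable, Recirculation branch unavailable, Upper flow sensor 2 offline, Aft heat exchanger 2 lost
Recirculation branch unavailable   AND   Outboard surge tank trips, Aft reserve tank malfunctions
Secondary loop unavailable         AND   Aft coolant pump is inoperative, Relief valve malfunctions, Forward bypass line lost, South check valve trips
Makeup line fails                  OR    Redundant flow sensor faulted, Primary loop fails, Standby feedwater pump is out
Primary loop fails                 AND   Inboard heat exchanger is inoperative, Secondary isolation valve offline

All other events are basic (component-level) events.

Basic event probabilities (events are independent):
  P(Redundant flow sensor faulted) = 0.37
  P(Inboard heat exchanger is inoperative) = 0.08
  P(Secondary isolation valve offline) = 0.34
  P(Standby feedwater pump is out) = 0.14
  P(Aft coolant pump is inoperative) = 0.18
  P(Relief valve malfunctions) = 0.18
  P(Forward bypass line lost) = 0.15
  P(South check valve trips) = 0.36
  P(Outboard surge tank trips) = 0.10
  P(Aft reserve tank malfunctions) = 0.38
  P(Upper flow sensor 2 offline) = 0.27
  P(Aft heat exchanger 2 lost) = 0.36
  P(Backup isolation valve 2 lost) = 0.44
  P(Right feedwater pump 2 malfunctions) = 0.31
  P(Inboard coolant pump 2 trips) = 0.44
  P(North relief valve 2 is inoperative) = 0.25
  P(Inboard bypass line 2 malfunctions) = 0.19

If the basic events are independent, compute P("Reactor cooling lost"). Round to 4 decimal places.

P(Primary loop fails) [AND] = 0.08 × 0.34 = 0.027200
P(Makeup line fails) [OR] = 1 − (1−0.37) × (1−0.027200) × (1−0.14) = 0.472937
P(Secondary loop unavailable) [AND] = 0.18 × 0.18 × 0.15 × 0.36 = 0.001750
P(Recirculation branch unavailable) [AND] = 0.10 × 0.38 = 0.038000
P(Emergency loop down) [AND] = 0.001750 × 0.038000 × 0.27 × 0.36 = 0.000006
P(Heat-sink path down) [OR] = 1 − (1−0.31) × (1−0.44) = 0.613600
P(Primary loop 2 unavailable) [AND] = 0.44 × 0.613600 × 0.25 = 0.067496
P(Reactor cooling lost) [OR] = 1 − (1−0.472937) × (1−0.000006) × (1−0.067496) × (1−0.19) = 0.601897
Rounded to 4 decimal places: P(Reactor cooling lost) ≈ 0.6019.

0.6019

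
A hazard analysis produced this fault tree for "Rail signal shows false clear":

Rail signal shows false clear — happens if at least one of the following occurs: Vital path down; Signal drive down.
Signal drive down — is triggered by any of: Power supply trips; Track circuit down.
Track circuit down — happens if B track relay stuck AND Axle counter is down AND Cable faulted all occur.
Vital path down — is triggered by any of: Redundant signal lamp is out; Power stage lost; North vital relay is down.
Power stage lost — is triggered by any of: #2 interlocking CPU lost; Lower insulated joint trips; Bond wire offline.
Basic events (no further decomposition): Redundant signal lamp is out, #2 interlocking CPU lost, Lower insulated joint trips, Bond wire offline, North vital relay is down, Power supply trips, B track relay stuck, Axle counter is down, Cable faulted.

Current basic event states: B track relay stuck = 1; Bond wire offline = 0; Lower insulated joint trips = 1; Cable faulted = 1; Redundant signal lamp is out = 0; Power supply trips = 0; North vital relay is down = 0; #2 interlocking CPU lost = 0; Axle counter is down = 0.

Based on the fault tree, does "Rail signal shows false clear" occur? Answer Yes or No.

Yes

Power stage lost [OR]: #2 interlocking CPU lost=not, Lower insulated joint trips=occurs, Bond wire offline=not → at least one input occurs → occurs.
Vital path down [OR]: Redundant signal lamp is out=not, Power stage lost=occurs, North vital relay is down=not → at least one input occurs → occurs.
Track circuit down [AND]: B track relay stuck=occurs, Axle counter is down=not, Cable faulted=occurs → not all inputs occur → does not occur.
Signal drive down [OR]: Power supply trips=not, Track circuit down=not → no input occurs → does not occur.
Rail signal shows false clear [OR]: Vital path down=occurs, Signal drive down=not → at least one input occurs → occurs.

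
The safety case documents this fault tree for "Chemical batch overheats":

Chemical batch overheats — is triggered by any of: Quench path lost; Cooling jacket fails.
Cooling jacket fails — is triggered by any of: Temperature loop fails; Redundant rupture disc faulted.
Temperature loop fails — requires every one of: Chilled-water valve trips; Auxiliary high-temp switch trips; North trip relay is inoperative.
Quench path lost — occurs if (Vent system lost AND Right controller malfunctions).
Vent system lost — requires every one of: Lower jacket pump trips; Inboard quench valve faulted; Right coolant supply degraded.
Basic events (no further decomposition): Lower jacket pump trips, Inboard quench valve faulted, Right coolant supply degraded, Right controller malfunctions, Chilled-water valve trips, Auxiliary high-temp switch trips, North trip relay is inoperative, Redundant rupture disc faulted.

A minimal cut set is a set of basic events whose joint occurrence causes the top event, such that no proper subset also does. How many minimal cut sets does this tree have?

3

Vent system lost [AND]: one cut set from each child combined → 1 × 1 × 1 = 1 cut set(s).
Quench path lost [AND]: one cut set from each child combined → 1 × 1 = 1 cut set(s).
Temperature loop fails [AND]: one cut set from each child combined → 1 × 1 × 1 = 1 cut set(s).
Cooling jacket fails [OR]: union of children's cut sets → 2 cut set(s).
Chemical batch overheats [OR]: union of children's cut sets → 3 cut set(s).
Minimal cut sets: {Inboard quench valve faulted, Lower jacket pump trips, Right controller malfunctions, Right coolant supply degraded}; {Auxiliary high-temp switch trips, Chilled-water valve trips, North trip relay is inoperative}; {Redundant rupture disc faulted}.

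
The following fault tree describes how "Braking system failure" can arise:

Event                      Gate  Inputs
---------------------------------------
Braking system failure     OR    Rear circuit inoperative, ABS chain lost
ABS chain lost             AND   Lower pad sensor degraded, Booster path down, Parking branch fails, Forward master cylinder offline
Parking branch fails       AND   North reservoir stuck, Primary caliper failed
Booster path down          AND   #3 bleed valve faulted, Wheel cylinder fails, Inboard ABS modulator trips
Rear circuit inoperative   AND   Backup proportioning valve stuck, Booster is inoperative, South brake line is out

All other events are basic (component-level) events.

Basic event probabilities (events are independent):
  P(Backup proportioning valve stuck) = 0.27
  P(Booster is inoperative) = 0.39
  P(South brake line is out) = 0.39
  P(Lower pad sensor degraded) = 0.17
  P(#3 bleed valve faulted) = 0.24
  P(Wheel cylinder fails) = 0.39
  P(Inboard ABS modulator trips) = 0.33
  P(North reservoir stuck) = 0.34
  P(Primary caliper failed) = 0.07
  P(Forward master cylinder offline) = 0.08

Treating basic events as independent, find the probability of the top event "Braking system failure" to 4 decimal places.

0.0411

P(Rear circuit inoperative) [AND] = 0.27 × 0.39 × 0.39 = 0.041067
P(Booster path down) [AND] = 0.24 × 0.39 × 0.33 = 0.030888
P(Parking branch fails) [AND] = 0.34 × 0.07 = 0.023800
P(ABS chain lost) [AND] = 0.17 × 0.030888 × 0.023800 × 0.08 = 0.000010
P(Braking system failure) [OR] = 1 − (1−0.041067) × (1−0.000010) = 0.041077
Rounded to 4 decimal places: P(Braking system failure) ≈ 0.0411.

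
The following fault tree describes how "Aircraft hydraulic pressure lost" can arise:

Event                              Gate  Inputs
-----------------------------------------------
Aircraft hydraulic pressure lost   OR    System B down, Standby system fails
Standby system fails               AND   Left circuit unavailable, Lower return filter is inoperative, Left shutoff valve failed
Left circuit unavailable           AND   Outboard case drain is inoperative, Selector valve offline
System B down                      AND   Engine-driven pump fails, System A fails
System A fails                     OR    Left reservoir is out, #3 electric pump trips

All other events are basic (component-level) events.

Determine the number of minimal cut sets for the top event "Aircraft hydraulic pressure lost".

System A fails [OR]: union of children's cut sets → 2 cut set(s).
System B down [AND]: one cut set from each child combined → 1 × 2 = 2 cut set(s).
Left circuit unavailable [AND]: one cut set from each child combined → 1 × 1 = 1 cut set(s).
Standby system fails [AND]: one cut set from each child combined → 1 × 1 × 1 = 1 cut set(s).
Aircraft hydraulic pressure lost [OR]: union of children's cut sets → 3 cut set(s).
Minimal cut sets: {Engine-driven pump fails, Left reservoir is out}; {#3 electric pump trips, Engine-driven pump fails}; {Left shutoff valve failed, Lower return filter is inoperative, Outboard case drain is inoperative, Selector valve offline}.

3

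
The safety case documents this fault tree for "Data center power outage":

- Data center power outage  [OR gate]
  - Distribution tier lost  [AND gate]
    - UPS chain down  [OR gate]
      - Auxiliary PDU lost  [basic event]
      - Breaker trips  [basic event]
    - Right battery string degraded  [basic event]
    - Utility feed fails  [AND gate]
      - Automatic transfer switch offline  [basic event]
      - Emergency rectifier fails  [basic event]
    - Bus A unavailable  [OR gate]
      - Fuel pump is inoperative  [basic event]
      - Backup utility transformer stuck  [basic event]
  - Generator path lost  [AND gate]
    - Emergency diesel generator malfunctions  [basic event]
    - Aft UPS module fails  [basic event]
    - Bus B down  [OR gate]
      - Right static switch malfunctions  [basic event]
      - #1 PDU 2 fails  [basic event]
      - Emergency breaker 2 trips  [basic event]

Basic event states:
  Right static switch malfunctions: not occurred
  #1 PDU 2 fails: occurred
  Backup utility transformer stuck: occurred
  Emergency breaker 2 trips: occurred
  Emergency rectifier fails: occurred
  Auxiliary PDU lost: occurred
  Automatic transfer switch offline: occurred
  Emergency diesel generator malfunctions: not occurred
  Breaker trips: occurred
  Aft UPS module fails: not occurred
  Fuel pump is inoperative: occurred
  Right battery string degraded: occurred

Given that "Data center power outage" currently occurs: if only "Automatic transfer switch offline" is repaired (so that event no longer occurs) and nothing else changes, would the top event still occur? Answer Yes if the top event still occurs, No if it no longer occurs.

Counterfactual: set "Automatic transfer switch offline" to not occurred.
UPS chain down [OR]: Auxiliary PDU lost=occurs, Breaker trips=occurs → at least one input occurs → occurs.
Utility feed fails [AND]: Automatic transfer switch offline=not, Emergency rectifier fails=occurs → not all inputs occur → does not occur.
Bus A unavailable [OR]: Fuel pump is inoperative=occurs, Backup utility transformer stuck=occurs → at least one input occurs → occurs.
Distribution tier lost [AND]: UPS chain down=occurs, Right battery string degraded=occurs, Utility feed fails=not, Bus A unavailable=occurs → not all inputs occur → does not occur.
Bus B down [OR]: Right static switch malfunctions=not, #1 PDU 2 fails=occurs, Emergency breaker 2 trips=occurs → at least one input occurs → occurs.
Generator path lost [AND]: Emergency diesel generator malfunctions=not, Aft UPS module fails=not, Bus B down=occurs → not all inputs occur → does not occur.
Data center power outage [OR]: Distribution tier lost=not, Generator path lost=not → no input occurs → does not occur.

No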